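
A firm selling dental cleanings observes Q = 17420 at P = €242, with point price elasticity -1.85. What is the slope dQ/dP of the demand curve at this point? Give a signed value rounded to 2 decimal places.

-133.17

Ed = (dQ/dP)·(P/Q) ⇒ dQ/dP = Ed·Q/P = (-1.85)·17420/242 = -133.1694…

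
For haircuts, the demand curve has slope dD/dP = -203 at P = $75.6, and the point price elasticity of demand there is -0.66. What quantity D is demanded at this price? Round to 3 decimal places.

23252.727

Ed = (dD/dP)·(P/D) ⇒ D = (dD/dP)·P/Ed = (-203)·75.6/(-0.66) = 23252.72727…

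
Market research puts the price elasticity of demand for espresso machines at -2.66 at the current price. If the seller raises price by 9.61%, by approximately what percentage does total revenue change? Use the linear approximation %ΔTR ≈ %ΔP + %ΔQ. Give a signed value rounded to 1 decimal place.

%ΔQ ≈ Ed × %ΔP = (-2.66) × (+9.61%) = -25.5626%
%ΔTR ≈ %ΔP + %ΔQ = (+9.61%) + (-25.5626%) = -15.9526%

-16.0%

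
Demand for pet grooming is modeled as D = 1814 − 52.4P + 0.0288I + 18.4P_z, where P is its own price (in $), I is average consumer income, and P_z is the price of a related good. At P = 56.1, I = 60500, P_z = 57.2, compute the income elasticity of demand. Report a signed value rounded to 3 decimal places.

At the given values, D = 1814 − 52.4(56.1) + 0.0288(60500) + 18.4(57.2) = 1669.24.
∂D/∂I = 0.0288.
E = (0.0288) × (60500/1669.24) = 1.04382…

1.044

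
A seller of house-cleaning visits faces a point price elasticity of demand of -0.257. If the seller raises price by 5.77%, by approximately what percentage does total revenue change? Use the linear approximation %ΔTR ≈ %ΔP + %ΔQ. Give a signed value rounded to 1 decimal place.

+4.3%

%ΔQ ≈ Ed × %ΔP = (-0.257) × (+5.77%) = -1.4829%
%ΔTR ≈ %ΔP + %ΔQ = (+5.77%) + (-1.4829%) = +4.2871%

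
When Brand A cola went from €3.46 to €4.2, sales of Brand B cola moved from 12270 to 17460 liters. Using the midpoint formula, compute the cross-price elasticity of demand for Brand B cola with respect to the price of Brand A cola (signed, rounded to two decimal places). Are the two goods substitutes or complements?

1.81; substitutes

%ΔQ_{Brand B cola} = (17460 − 12270)/avg = 5190/14865 = 0.349142…
%ΔP_{Brand A cola} = (4.2 − 3.46)/avg = 0.74/3.83 = 0.193211…
E_cross = (5190/14865) / (0.74/3.83) = 1.8070…
E_cross > 0 ⇒ the goods are substitutes.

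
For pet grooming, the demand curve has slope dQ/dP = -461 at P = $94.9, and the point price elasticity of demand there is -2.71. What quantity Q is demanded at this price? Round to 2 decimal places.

16143.51

Ed = (dQ/dP)·(P/Q) ⇒ Q = (dQ/dP)·P/Ed = (-461)·94.9/(-2.71) = 16143.5055…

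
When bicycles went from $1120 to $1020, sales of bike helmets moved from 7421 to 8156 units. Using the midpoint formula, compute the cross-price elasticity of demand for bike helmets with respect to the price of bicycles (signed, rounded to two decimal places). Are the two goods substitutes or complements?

%ΔQ_{bike helmets} = (8156 − 7421)/avg = 735/7788.5 = 0.094369…
%ΔP_{bicycles} = (1020 − 1120)/avg = -100/1070 = -0.093457…
E_cross = (735/7788.5) / (-100/1070) = -1.0097…
E_cross < 0 ⇒ the goods are complements.

-1.01; complements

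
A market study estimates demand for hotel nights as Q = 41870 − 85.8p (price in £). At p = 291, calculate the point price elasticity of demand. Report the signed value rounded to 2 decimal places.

-1.48

dQ/dp = −85.8. At p = 291, Q = 41870 − 85.8(291) = 16902.2.
Ed = (dQ/dp)·(p/Q) = −85.8 × (291/16902.2) = -1.4771…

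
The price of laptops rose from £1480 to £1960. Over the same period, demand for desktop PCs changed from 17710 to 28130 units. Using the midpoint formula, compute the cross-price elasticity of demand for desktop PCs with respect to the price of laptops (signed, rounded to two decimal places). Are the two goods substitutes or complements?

1.63; substitutes

%ΔQ_{desktop PCs} = (28130 − 17710)/avg = 10420/22920 = 0.454624…
%ΔP_{laptops} = (1960 − 1480)/avg = 480/1720 = 0.279069…
E_cross = (10420/22920) / (480/1720) = 1.6290…
E_cross > 0 ⇒ the goods are substitutes.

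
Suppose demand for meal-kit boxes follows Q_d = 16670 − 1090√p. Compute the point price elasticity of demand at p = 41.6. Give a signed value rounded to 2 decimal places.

-0.36

dQ_d/dp = −1090/(2√p) = -84.4987. At p = 41.6, Q_d = 9639.71.
Ed = (dQ_d/dp)·(p/Q_d) = (-84.4987) × (41.6/9639.71) = -0.3646…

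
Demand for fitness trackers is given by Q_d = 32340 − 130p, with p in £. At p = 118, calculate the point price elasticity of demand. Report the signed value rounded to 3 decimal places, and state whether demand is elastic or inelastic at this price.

-0.902; inelastic

dQ_d/dp = −130. At p = 118, Q_d = 32340 − 130(118) = 17000.
Ed = (dQ_d/dp)·(p/Q_d) = −130 × (118/17000) = -0.90235…
|Ed| = 0.902 < 1, so demand is inelastic.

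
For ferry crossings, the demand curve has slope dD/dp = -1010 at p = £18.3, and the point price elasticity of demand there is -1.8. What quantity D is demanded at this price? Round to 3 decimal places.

Ed = (dD/dp)·(p/D) ⇒ D = (dD/dp)·p/Ed = (-1010)·18.3/(-1.8) = 10268.33333…

10268.333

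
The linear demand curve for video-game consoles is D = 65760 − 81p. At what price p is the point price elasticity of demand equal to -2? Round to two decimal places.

Ed = −81p/(65760 − 81p). Set this equal to -2:
81p = 2·(65760 − 81p) ⇒ 81p(1 + 2) = 2·65760
p = 2·65760 / (81·3) = 541.2345…

541.23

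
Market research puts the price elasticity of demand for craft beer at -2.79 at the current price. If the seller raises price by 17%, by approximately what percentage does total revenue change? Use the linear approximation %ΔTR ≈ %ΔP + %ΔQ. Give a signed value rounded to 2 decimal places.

-30.43%

%ΔQ ≈ Ed × %ΔP = (-2.79) × (+17%) = -47.4300%
%ΔTR ≈ %ΔP + %ΔQ = (+17%) + (-47.4300%) = -30.4300%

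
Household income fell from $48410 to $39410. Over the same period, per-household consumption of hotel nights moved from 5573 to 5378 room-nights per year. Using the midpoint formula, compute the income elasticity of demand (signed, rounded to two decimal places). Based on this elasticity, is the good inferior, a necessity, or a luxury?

0.17; necessity

%ΔQ = (5378 − 5573)/[( 5573 + 5378)/2] = -195/5475.5 = -0.035613…
%ΔIncome = (39410 − 48410)/[( 48410 + 39410)/2] = -9000/43910 = -0.204964…
E_income = (-195/5475.5) / (-9000/43910) = 0.1737…
0 < E_income < 1 ⇒ normal good, necessity.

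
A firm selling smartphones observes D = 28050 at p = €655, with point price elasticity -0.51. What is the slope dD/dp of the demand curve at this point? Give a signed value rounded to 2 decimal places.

-21.84

Ed = (dD/dp)·(p/D) ⇒ dD/dp = Ed·D/p = (-0.51)·28050/655 = -21.8404…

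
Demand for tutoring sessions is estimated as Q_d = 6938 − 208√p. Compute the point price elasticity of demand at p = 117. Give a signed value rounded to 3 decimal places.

-0.240

dQ_d/dp = −208/(2√p) = -9.6148. At p = 117, Q_d = 4688.14.
Ed = (dQ_d/dp)·(p/Q_d) = (-9.6148) × (117/4688.14) = -0.23995…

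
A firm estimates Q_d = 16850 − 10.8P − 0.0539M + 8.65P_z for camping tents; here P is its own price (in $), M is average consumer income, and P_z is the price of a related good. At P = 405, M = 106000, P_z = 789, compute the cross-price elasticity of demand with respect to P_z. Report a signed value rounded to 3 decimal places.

At the given values, Q_d = 16850 − 10.8(405) − 0.0539(106000) + 8.65(789) = 13587.45.
∂Q_d/∂P_z = 8.65.
E = (8.65) × (789/13587.45) = 0.50229…

0.502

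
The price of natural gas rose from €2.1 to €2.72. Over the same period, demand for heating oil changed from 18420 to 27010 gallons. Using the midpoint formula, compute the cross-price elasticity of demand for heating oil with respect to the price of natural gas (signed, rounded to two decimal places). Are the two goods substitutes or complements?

%ΔQ_{heating oil} = (27010 − 18420)/avg = 8590/22715 = 0.378164…
%ΔP_{natural gas} = (2.72 − 2.1)/avg = 0.62/2.41 = 0.257261…
E_cross = (8590/22715) / (0.62/2.41) = 1.4699…
E_cross > 0 ⇒ the goods are substitutes.

1.47; substitutes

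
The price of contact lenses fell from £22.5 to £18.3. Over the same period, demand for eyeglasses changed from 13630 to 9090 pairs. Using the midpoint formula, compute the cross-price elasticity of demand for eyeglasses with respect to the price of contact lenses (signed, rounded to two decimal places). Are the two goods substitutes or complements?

1.94; substitutes

%ΔQ_{eyeglasses} = (9090 − 13630)/avg = -4540/11360 = -0.399647…
%ΔP_{contact lenses} = (18.3 − 22.5)/avg = -4.2/20.4 = -0.205882…
E_cross = (-4540/11360) / (-4.2/20.4) = 1.9411…
E_cross > 0 ⇒ the goods are substitutes.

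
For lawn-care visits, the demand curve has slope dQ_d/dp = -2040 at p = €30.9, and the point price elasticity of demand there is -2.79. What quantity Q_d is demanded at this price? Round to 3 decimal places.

22593.548

Ed = (dQ_d/dp)·(p/Q_d) ⇒ Q_d = (dQ_d/dp)·p/Ed = (-2040)·30.9/(-2.79) = 22593.54838…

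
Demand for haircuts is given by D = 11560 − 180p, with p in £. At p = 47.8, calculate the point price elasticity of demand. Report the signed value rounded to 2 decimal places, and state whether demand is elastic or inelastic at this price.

dD/dp = −180. At p = 47.8, D = 11560 − 180(47.8) = 2956.
Ed = (dD/dp)·(p/D) = −180 × (47.8/2956) = -2.9106…
|Ed| = 2.91 > 1, so demand is elastic.

-2.91; elastic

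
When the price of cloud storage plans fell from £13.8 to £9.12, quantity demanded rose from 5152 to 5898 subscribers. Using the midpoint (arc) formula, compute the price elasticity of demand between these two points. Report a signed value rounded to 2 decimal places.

%ΔQ = (5898 − 5152) / [(5152 + 5898)/2] = 746/5525 = 0.135022…
%ΔP = (9.12 − 13.8) / [(13.8 + 9.12)/2] = -4.68/11.46 = -0.408376…
Arc Ed = %ΔQ / %ΔP = (746/5525) / (-4.68/11.46) = -0.3306…

-0.33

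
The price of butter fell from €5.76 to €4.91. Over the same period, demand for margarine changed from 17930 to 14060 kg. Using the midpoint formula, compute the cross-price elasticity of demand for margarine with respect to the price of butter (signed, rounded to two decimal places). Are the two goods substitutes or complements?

1.52; substitutes

%ΔQ_{margarine} = (14060 − 17930)/avg = -3870/15995 = -0.241950…
%ΔP_{butter} = (4.91 − 5.76)/avg = -0.85/5.335 = -0.159325…
E_cross = (-3870/15995) / (-0.85/5.335) = 1.5185…
E_cross > 0 ⇒ the goods are substitutes.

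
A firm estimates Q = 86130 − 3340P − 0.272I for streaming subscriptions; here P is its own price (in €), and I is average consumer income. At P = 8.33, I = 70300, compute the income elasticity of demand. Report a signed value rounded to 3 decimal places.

-0.488

At the given values, Q = 86130 − 3340(8.33) − 0.272(70300) = 39186.2.
∂Q/∂I = -0.272.
E = (-0.272) × (70300/39186.2) = -0.48796…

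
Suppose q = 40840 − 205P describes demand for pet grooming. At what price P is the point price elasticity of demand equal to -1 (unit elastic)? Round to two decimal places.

Ed = −205P/(40840 − 205P). Set this equal to -1:
205P = 1·(40840 − 205P) ⇒ 205P(1 + 1) = 1·40840
P = 1·40840 / (205·2) = 99.6097…

99.61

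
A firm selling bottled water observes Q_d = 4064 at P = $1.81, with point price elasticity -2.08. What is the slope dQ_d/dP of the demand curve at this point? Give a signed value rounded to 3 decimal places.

Ed = (dQ_d/dP)·(P/Q_d) ⇒ dQ_d/dP = Ed·Q_d/P = (-2.08)·4064/1.81 = -4670.23204…

-4670.232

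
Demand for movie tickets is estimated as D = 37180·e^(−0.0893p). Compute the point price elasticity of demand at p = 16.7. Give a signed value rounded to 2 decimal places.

dD/dp = −0.0893·D = -747.297. At p = 16.7, D = 8368.39.
Ed = (dD/dp)·(p/D) = (-747.297) × (16.7/8368.39) = -1.4913…

-1.49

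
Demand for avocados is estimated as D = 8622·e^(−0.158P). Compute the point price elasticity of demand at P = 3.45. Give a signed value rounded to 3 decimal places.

dD/dP = −0.158·D = -789.826. At P = 3.45, D = 4998.9.
Ed = (dD/dP)·(P/D) = (-789.826) × (3.45/4998.9) = -0.5451

-0.545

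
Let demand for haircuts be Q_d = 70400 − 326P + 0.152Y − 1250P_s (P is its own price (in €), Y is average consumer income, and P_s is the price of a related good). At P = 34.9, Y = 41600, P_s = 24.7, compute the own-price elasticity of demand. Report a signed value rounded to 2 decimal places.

At the given values, Q_d = 70400 − 326(34.9) + 0.152(41600) − 1250(24.7) = 34470.8.
∂Q_d/∂P = −326.
E = (-326) × (34.9/34470.8) = -0.3300…

-0.33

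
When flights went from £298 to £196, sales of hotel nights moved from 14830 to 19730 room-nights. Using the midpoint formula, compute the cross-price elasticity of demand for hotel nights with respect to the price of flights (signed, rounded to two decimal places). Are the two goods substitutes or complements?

-0.69; complements

%ΔQ_{hotel nights} = (19730 − 14830)/avg = 4900/17280 = 0.283564…
%ΔP_{flights} = (196 − 298)/avg = -102/247 = -0.412955…
E_cross = (4900/17280) / (-102/247) = -0.6866…
E_cross < 0 ⇒ the goods are complements.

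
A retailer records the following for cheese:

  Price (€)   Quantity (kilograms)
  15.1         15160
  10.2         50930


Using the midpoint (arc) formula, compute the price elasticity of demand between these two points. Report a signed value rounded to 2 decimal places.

-2.79

%ΔQ = (50930 − 15160) / [(15160 + 50930)/2] = 35770/33045 = 1.082463…
%ΔP = (10.2 − 15.1) / [(15.1 + 10.2)/2] = -4.9/12.65 = -0.387351…
Arc Ed = %ΔQ / %ΔP = (35770/33045) / (-4.9/12.65) = -2.7945…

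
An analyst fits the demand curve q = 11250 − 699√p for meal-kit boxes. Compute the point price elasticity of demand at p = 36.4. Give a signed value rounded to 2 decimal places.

dq/dp = −699/(2√p) = -57.9291. At p = 36.4, q = 7032.76.
Ed = (dq/dp)·(p/q) = (-57.9291) × (36.4/7032.76) = -0.2998…

-0.30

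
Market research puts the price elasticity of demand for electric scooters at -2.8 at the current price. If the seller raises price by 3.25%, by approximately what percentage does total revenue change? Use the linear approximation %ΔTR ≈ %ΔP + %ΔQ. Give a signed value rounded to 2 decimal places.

%ΔQ ≈ Ed × %ΔP = (-2.8) × (+3.25%) = -9.1000%
%ΔTR ≈ %ΔP + %ΔQ = (+3.25%) + (-9.1000%) = -5.8500%

-5.85%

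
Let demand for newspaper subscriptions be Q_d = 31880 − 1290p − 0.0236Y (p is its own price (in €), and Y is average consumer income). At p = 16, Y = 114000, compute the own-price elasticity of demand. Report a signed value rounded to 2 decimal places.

-2.41

At the given values, Q_d = 31880 − 1290(16) − 0.0236(114000) = 8549.6.
∂Q_d/∂p = −1290.
E = (-1290) × (16/8549.6) = -2.4141…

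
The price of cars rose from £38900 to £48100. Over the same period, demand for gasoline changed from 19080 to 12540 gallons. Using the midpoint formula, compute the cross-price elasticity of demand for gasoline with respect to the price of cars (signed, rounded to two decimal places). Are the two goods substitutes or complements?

%ΔQ_{gasoline} = (12540 − 19080)/avg = -6540/15810 = -0.413662…
%ΔP_{cars} = (48100 − 38900)/avg = 9200/43500 = 0.211494…
E_cross = (-6540/15810) / (9200/43500) = -1.9559…
E_cross < 0 ⇒ the goods are complements.

-1.96; complements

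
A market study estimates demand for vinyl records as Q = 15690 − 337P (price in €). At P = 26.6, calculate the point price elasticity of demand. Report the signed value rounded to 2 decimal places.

dQ/dP = −337. At P = 26.6, Q = 15690 − 337(26.6) = 6725.8.
Ed = (dQ/dP)·(P/Q) = −337 × (26.6/6725.8) = -1.3328…

-1.33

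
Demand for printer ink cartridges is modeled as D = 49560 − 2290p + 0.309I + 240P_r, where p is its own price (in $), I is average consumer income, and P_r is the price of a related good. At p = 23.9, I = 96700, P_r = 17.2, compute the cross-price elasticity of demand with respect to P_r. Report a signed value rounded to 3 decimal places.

0.143

At the given values, D = 49560 − 2290(23.9) + 0.309(96700) + 240(17.2) = 28837.3.
∂D/∂P_r = 240.
E = (240) × (17.2/28837.3) = 0.14314…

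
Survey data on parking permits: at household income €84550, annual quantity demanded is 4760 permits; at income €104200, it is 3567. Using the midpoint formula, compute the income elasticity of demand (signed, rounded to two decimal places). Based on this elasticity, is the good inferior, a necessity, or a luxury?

%ΔQ = (3567 − 4760)/[( 4760 + 3567)/2] = -1193/4163.5 = -0.286537…
%ΔIncome = (104200 − 84550)/[( 84550 + 104200)/2] = 19650/94375 = 0.208211…
E_income = (-1193/4163.5) / (19650/94375) = -1.3761…
E_income < 0 ⇒ inferior good.

-1.38; inferior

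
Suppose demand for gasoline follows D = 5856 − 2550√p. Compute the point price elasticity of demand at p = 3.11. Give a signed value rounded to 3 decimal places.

-1.654

dD/dp = −2550/(2√p) = -722.986. At p = 3.11, D = 1359.03.
Ed = (dD/dp)·(p/D) = (-722.986) × (3.11/1359.03) = -1.65448…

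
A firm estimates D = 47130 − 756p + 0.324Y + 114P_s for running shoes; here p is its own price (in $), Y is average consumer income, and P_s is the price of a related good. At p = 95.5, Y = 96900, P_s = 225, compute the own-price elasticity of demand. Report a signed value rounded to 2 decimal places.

At the given values, D = 47130 − 756(95.5) + 0.324(96900) + 114(225) = 31977.6.
∂D/∂p = −756.
E = (-756) × (95.5/31977.6) = -2.2577…

-2.26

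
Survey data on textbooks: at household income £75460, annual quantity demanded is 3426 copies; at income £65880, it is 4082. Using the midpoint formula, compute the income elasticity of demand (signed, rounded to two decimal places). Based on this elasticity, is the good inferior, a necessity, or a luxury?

-1.29; inferior

%ΔQ = (4082 − 3426)/[( 3426 + 4082)/2] = 656/3754 = 0.174746…
%ΔIncome = (65880 − 75460)/[( 75460 + 65880)/2] = -9580/70670 = -0.135559…
E_income = (656/3754) / (-9580/70670) = -1.2890…
E_income < 0 ⇒ inferior good.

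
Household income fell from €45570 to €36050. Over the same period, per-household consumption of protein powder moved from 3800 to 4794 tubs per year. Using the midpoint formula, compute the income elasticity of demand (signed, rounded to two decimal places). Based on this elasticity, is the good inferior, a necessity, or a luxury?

%ΔQ = (4794 − 3800)/[( 3800 + 4794)/2] = 994/4297 = 0.231324…
%ΔIncome = (36050 − 45570)/[( 45570 + 36050)/2] = -9520/40810 = -0.233276…
E_income = (994/4297) / (-9520/40810) = -0.9916…
E_income < 0 ⇒ inferior good.

-0.99; inferior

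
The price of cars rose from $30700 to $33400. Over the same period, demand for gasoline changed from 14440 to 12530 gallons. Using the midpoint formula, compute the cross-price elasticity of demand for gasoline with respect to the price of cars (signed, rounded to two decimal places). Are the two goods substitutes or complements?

%ΔQ_{gasoline} = (12530 − 14440)/avg = -1910/13485 = -0.141638…
%ΔP_{cars} = (33400 − 30700)/avg = 2700/32050 = 0.084243…
E_cross = (-1910/13485) / (2700/32050) = -1.6813…
E_cross < 0 ⇒ the goods are complements.

-1.68; complements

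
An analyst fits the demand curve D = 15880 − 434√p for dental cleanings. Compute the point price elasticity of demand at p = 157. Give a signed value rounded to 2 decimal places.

-0.26

dD/dp = −434/(2√p) = -17.3185. At p = 157, D = 10442.
Ed = (dD/dp)·(p/D) = (-17.3185) × (157/10442) = -0.2603…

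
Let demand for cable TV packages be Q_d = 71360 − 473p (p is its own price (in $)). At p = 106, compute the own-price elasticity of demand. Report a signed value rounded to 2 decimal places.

At the given values, Q_d = 71360 − 473(106) = 21222.
∂Q_d/∂p = −473.
E = (-473) × (106/21222) = -2.3625…

-2.36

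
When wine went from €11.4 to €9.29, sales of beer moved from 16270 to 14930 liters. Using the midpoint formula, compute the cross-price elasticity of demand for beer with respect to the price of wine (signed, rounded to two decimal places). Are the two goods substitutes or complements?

0.42; substitutes

%ΔQ_{beer} = (14930 − 16270)/avg = -1340/15600 = -0.085897…
%ΔP_{wine} = (9.29 − 11.4)/avg = -2.11/10.345 = -0.203963…
E_cross = (-1340/15600) / (-2.11/10.345) = 0.4211…
E_cross > 0 ⇒ the goods are substitutes.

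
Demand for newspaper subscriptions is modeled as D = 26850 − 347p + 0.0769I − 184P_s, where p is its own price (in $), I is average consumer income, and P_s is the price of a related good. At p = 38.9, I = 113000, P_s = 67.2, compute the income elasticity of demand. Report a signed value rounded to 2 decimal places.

0.90

At the given values, D = 26850 − 347(38.9) + 0.0769(113000) − 184(67.2) = 9676.6.
∂D/∂I = 0.0769.
E = (0.0769) × (113000/9676.6) = 0.8980…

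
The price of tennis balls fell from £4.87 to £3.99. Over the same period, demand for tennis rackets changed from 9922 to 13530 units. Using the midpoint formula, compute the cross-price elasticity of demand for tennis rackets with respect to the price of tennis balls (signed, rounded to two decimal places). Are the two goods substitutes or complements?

-1.55; complements

%ΔQ_{tennis rackets} = (13530 − 9922)/avg = 3608/11726 = 0.307692…
%ΔP_{tennis balls} = (3.99 − 4.87)/avg = -0.88/4.43 = -0.198645…
E_cross = (3608/11726) / (-0.88/4.43) = -1.5489…
E_cross < 0 ⇒ the goods are complements.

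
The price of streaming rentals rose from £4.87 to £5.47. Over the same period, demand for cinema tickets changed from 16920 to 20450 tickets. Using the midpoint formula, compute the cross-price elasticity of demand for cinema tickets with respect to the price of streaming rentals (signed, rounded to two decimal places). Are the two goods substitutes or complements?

1.63; substitutes

%ΔQ_{cinema tickets} = (20450 − 16920)/avg = 3530/18685 = 0.188921…
%ΔP_{streaming rentals} = (5.47 − 4.87)/avg = 0.6/5.17 = 0.116054…
E_cross = (3530/18685) / (0.6/5.17) = 1.6278…
E_cross > 0 ⇒ the goods are substitutes.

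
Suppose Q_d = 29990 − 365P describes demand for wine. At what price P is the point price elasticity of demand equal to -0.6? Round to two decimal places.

30.81

Ed = −365P/(29990 − 365P). Set this equal to -0.6:
365P = 0.6·(29990 − 365P) ⇒ 365P(1 + 0.6) = 0.6·29990
P = 0.6·29990 / (365·1.6) = 30.8116…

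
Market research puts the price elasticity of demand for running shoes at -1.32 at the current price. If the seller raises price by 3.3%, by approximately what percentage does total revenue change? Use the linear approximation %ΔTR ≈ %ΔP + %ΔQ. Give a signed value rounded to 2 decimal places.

-1.06%

%ΔQ ≈ Ed × %ΔP = (-1.32) × (+3.3%) = -4.3560%
%ΔTR ≈ %ΔP + %ΔQ = (+3.3%) + (-4.3560%) = -1.0560%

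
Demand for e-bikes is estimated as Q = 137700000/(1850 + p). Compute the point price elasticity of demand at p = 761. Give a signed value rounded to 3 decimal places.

-0.291

dQ/dp = −137700000/(1850 + p)² = -20.1986. At p = 761, Q = 52738.4.
Ed = (dQ/dp)·(p/Q) = (-20.1986) × (761/52738.4) = -0.29145…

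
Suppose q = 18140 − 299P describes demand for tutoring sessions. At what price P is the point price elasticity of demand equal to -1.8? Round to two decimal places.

Ed = −299P/(18140 − 299P). Set this equal to -1.8:
299P = 1.8·(18140 − 299P) ⇒ 299P(1 + 1.8) = 1.8·18140
P = 1.8·18140 / (299·2.8) = 39.0014…

39.00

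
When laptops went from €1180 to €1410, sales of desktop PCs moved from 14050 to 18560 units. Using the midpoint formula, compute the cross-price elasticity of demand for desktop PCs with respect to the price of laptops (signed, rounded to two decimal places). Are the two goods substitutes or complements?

%ΔQ_{desktop PCs} = (18560 − 14050)/avg = 4510/16305 = 0.276602…
%ΔP_{laptops} = (1410 − 1180)/avg = 230/1295 = 0.177606…
E_cross = (4510/16305) / (230/1295) = 1.5573…
E_cross > 0 ⇒ the goods are substitutes.

1.56; substitutes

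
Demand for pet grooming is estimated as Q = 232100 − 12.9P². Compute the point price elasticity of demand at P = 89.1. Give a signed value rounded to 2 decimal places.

-1.58

dQ/dP = −2·12.9·P = -2298.78. At P = 89.1, Q = 129689.351.
Ed = (dQ/dP)·(P/Q) = (-2298.78) × (89.1/129689.351) = -1.5793…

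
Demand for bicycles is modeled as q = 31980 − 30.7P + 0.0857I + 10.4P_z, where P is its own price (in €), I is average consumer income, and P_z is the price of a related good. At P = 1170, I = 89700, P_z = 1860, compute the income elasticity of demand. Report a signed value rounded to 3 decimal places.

0.333

At the given values, q = 31980 − 30.7(1170) + 0.0857(89700) + 10.4(1860) = 23092.29.
∂q/∂I = 0.0857.
E = (0.0857) × (89700/23092.29) = 0.33289…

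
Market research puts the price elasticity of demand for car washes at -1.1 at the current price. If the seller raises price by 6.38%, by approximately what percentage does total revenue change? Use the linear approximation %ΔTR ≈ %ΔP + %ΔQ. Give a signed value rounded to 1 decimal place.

%ΔQ ≈ Ed × %ΔP = (-1.1) × (+6.38%) = -7.0180%
%ΔTR ≈ %ΔP + %ΔQ = (+6.38%) + (-7.0180%) = -0.6380%

-0.6%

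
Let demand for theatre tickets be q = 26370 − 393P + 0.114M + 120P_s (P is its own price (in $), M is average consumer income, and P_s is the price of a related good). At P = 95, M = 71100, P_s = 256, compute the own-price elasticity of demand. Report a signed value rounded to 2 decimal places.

At the given values, q = 26370 − 393(95) + 0.114(71100) + 120(256) = 27860.4.
∂q/∂P = −393.
E = (-393) × (95/27860.4) = -1.3400…

-1.34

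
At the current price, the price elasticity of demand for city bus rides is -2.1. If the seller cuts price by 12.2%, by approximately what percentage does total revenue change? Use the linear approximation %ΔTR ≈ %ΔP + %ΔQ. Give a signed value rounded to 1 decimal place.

%ΔQ ≈ Ed × %ΔP = (-2.1) × (-12.2%) = +25.6200%
%ΔTR ≈ %ΔP + %ΔQ = (-12.2%) + (+25.6200%) = +13.4200%

+13.4%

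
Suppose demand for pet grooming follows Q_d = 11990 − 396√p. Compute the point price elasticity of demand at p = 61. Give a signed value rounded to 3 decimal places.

-0.174

dQ_d/dp = −396/(2√p) = -25.3513. At p = 61, Q_d = 8897.14.
Ed = (dQ_d/dp)·(p/Q_d) = (-25.3513) × (61/8897.14) = -0.17381…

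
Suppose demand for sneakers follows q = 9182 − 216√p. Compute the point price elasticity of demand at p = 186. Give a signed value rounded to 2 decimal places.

dq/dp = −216/(2√p) = -7.91894. At p = 186, q = 6236.15.
Ed = (dq/dp)·(p/q) = (-7.91894) × (186/6236.15) = -0.2361…

-0.24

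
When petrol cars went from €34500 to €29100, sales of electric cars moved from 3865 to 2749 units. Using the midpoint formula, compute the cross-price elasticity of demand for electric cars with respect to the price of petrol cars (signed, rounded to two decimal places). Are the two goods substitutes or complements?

1.99; substitutes

%ΔQ_{electric cars} = (2749 − 3865)/avg = -1116/3307 = -0.337465…
%ΔP_{petrol cars} = (29100 − 34500)/avg = -5400/31800 = -0.169811…
E_cross = (-1116/3307) / (-5400/31800) = 1.9872…
E_cross > 0 ⇒ the goods are substitutes.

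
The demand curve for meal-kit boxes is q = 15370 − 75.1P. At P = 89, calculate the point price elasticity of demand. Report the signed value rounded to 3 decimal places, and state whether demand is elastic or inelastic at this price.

-0.769; inelastic

dq/dP = −75.1. At P = 89, q = 15370 − 75.1(89) = 8686.1.
Ed = (dq/dP)·(P/q) = −75.1 × (89/8686.1) = -0.76949…
|Ed| = 0.769 < 1, so demand is inelastic.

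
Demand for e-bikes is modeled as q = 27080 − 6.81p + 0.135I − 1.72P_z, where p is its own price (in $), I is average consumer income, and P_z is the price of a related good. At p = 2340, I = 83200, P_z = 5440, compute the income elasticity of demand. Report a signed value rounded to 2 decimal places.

At the given values, q = 27080 − 6.81(2340) + 0.135(83200) − 1.72(5440) = 13019.8.
∂q/∂I = 0.135.
E = (0.135) × (83200/13019.8) = 0.8626…

0.86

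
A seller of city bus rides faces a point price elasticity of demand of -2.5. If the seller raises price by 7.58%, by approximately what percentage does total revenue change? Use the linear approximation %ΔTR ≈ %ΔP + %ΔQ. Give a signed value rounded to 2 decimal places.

%ΔQ ≈ Ed × %ΔP = (-2.5) × (+7.58%) = -18.9500%
%ΔTR ≈ %ΔP + %ΔQ = (+7.58%) + (-18.9500%) = -11.3700%

-11.37%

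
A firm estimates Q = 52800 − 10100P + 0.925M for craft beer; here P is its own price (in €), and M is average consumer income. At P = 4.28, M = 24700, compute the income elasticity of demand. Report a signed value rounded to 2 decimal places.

At the given values, Q = 52800 − 10100(4.28) + 0.925(24700) = 32419.5.
∂Q/∂M = 0.925.
E = (0.925) × (24700/32419.5) = 0.7047…

0.70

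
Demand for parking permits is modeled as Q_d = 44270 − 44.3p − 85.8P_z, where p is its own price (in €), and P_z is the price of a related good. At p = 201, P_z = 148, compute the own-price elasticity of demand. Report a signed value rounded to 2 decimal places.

At the given values, Q_d = 44270 − 44.3(201) − 85.8(148) = 22667.3.
∂Q_d/∂p = −44.3.
E = (-44.3) × (201/22667.3) = -0.3928…

-0.39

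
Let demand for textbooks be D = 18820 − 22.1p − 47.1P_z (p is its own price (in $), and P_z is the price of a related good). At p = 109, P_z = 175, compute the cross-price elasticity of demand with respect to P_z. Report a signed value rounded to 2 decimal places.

-1.01

At the given values, D = 18820 − 22.1(109) − 47.1(175) = 8168.6.
∂D/∂P_z = -47.1.
E = (-47.1) × (175/8168.6) = -1.0090…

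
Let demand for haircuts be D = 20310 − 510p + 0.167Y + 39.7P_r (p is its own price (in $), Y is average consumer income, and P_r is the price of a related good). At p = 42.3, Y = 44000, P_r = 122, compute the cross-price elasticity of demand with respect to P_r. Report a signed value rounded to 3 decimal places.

0.443

At the given values, D = 20310 − 510(42.3) + 0.167(44000) + 39.7(122) = 10928.4.
∂D/∂P_r = 39.7.
E = (39.7) × (122/10928.4) = 0.44319…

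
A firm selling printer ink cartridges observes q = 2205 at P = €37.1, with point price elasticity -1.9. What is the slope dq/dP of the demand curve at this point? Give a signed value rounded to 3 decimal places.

Ed = (dq/dP)·(P/q) ⇒ dq/dP = Ed·q/P = (-1.9)·2205/37.1 = -112.92452…

-112.925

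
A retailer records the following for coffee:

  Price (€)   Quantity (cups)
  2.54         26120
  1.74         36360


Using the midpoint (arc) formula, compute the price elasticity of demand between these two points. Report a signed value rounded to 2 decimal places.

%ΔQ = (36360 − 26120) / [(26120 + 36360)/2] = 10240/31240 = 0.327784…
%ΔP = (1.74 − 2.54) / [(2.54 + 1.74)/2] = -0.8/2.14 = -0.373831…
Arc Ed = %ΔQ / %ΔP = (10240/31240) / (-0.8/2.14) = -0.8768…

-0.88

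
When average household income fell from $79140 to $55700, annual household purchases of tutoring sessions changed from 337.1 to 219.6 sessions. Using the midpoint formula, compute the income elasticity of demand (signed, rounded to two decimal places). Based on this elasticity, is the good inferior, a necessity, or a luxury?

%ΔQ = (219.6 − 337.1)/[( 337.1 + 219.6)/2] = -117.5/278.35 = -0.422130…
%ΔIncome = (55700 − 79140)/[( 79140 + 55700)/2] = -23440/67420 = -0.347671…
E_income = (-117.5/278.35) / (-23440/67420) = 1.2141…
E_income > 1 ⇒ normal good, luxury.

1.21; luxury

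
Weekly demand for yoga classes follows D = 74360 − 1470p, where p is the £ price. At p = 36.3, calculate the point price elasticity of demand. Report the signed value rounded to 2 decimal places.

dD/dp = −1470. At p = 36.3, D = 74360 − 1470(36.3) = 20999.
Ed = (dD/dp)·(p/D) = −1470 × (36.3/20999) = -2.5411…

-2.54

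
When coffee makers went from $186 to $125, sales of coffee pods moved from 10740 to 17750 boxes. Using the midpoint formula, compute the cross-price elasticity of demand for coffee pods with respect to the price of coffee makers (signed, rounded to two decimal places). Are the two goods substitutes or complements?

%ΔQ_{coffee pods} = (17750 − 10740)/avg = 7010/14245 = 0.492102…
%ΔP_{coffee makers} = (125 − 186)/avg = -61/155.5 = -0.392282…
E_cross = (7010/14245) / (-61/155.5) = -1.2544…
E_cross < 0 ⇒ the goods are complements.

-1.25; complements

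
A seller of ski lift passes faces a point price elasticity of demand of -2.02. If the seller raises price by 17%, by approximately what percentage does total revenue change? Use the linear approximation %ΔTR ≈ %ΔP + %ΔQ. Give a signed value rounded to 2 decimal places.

-17.34%

%ΔQ ≈ Ed × %ΔP = (-2.02) × (+17%) = -34.3400%
%ΔTR ≈ %ΔP + %ΔQ = (+17%) + (-34.3400%) = -17.3400%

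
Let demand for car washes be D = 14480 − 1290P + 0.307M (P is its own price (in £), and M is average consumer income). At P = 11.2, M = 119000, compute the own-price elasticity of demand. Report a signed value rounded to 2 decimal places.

At the given values, D = 14480 − 1290(11.2) + 0.307(119000) = 36565.
∂D/∂P = −1290.
E = (-1290) × (11.2/36565) = -0.3951…

-0.40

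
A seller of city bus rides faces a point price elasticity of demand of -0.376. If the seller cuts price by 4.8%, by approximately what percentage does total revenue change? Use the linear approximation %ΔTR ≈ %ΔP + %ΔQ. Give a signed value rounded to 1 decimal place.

%ΔQ ≈ Ed × %ΔP = (-0.376) × (-4.8%) = +1.8048%
%ΔTR ≈ %ΔP + %ΔQ = (-4.8%) + (+1.8048%) = -2.9952%

-3.0%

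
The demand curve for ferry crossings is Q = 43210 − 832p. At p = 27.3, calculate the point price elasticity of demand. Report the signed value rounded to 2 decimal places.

-1.11

dQ/dp = −832. At p = 27.3, Q = 43210 − 832(27.3) = 20496.4.
Ed = (dQ/dp)·(p/Q) = −832 × (27.3/20496.4) = -1.1081…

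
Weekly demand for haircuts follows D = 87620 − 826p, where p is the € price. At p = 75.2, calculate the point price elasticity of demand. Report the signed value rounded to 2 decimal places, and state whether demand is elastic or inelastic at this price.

-2.44; elastic

dD/dp = −826. At p = 75.2, D = 87620 − 826(75.2) = 25504.8.
Ed = (dD/dp)·(p/D) = −826 × (75.2/25504.8) = -2.4354…
|Ed| = 2.44 > 1, so demand is elastic.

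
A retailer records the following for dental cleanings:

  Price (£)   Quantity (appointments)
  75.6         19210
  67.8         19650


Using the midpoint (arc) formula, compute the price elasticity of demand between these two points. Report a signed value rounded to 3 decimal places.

%ΔQ = (19650 − 19210) / [(19210 + 19650)/2] = 440/19430 = 0.022645…
%ΔP = (67.8 − 75.6) / [(75.6 + 67.8)/2] = -7.8/71.7 = -0.108786…
Arc Ed = %ΔQ / %ΔP = (440/19430) / (-7.8/71.7) = -0.20816…

-0.208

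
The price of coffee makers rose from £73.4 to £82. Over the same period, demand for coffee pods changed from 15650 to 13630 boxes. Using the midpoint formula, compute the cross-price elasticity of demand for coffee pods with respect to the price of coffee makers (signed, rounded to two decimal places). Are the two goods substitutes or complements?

%ΔQ_{coffee pods} = (13630 − 15650)/avg = -2020/14640 = -0.137978…
%ΔP_{coffee makers} = (82 − 73.4)/avg = 8.6/77.7 = 0.110682…
E_cross = (-2020/14640) / (8.6/77.7) = -1.2466…
E_cross < 0 ⇒ the goods are complements.

-1.25; complements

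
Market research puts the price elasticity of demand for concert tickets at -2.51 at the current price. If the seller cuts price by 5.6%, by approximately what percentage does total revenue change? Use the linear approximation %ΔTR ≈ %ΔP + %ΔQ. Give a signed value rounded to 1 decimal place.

%ΔQ ≈ Ed × %ΔP = (-2.51) × (-5.6%) = +14.0560%
%ΔTR ≈ %ΔP + %ΔQ = (-5.6%) + (+14.0560%) = +8.4560%

+8.5%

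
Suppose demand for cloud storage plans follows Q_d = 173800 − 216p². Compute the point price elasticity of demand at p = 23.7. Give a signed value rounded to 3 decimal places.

dQ_d/dp = −2·216·p = -10238.4. At p = 23.7, Q_d = 52474.96.
Ed = (dQ_d/dp)·(p/Q_d) = (-10238.4) × (23.7/52474.96) = -4.62411…

-4.624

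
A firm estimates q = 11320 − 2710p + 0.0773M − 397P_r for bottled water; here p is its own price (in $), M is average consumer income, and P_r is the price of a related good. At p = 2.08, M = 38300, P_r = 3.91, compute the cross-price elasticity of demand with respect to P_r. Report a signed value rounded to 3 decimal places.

At the given values, q = 11320 − 2710(2.08) + 0.0773(38300) − 397(3.91) = 7091.52.
∂q/∂P_r = -397.
E = (-397) × (3.91/7091.52) = -0.21889…

-0.219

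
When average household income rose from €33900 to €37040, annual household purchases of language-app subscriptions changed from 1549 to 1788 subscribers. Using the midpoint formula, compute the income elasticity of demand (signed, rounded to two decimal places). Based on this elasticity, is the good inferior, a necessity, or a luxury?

%ΔQ = (1788 − 1549)/[( 1549 + 1788)/2] = 239/1668.5 = 0.143242…
%ΔIncome = (37040 − 33900)/[( 33900 + 37040)/2] = 3140/35470 = 0.088525…
E_income = (239/1668.5) / (3140/35470) = 1.6180…
E_income > 1 ⇒ normal good, luxury.

1.62; luxury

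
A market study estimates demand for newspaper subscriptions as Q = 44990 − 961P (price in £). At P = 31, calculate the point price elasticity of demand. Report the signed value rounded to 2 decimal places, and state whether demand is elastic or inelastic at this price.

-1.96; elastic

dQ/dP = −961. At P = 31, Q = 44990 − 961(31) = 15199.
Ed = (dQ/dP)·(P/Q) = −961 × (31/15199) = -1.9600…
|Ed| = 1.96 > 1, so demand is elastic.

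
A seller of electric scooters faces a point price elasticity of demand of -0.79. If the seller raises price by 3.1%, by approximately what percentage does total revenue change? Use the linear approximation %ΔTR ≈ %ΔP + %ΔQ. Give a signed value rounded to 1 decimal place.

%ΔQ ≈ Ed × %ΔP = (-0.79) × (+3.1%) = -2.4490%
%ΔTR ≈ %ΔP + %ΔQ = (+3.1%) + (-2.4490%) = +0.6510%

+0.7%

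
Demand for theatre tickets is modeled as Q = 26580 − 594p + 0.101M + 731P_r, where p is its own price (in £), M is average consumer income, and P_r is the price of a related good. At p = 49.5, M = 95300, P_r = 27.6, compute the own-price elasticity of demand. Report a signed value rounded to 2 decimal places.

At the given values, Q = 26580 − 594(49.5) + 0.101(95300) + 731(27.6) = 26977.9.
∂Q/∂p = −594.
E = (-594) × (49.5/26977.9) = -1.0898…

-1.09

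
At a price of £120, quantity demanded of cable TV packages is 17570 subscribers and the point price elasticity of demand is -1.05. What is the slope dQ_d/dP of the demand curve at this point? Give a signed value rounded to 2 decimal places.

Ed = (dQ_d/dP)·(P/Q_d) ⇒ dQ_d/dP = Ed·Q_d/P = (-1.05)·17570/120 = -153.7375

-153.74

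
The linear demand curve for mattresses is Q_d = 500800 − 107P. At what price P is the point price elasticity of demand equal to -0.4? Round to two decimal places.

Ed = −107P/(500800 − 107P). Set this equal to -0.4:
107P = 0.4·(500800 − 107P) ⇒ 107P(1 + 0.4) = 0.4·500800
P = 0.4·500800 / (107·1.4) = 1337.2496…

1337.25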